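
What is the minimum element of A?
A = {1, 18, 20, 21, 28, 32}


Set A = {1, 18, 20, 21, 28, 32}
Elements in ascending order: 1, 18, 20, 21, 28, 32
The smallest element is 1.

1


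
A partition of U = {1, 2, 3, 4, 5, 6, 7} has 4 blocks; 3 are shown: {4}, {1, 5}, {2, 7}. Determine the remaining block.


U = {1, 2, 3, 4, 5, 6, 7}
Shown blocks: {4}, {1, 5}, {2, 7}
A partition's blocks are pairwise disjoint and cover U, so the missing block = U \ (union of shown blocks).
Union of shown blocks: {1, 2, 4, 5, 7}
Missing block = U \ (union) = {3, 6}

{3, 6}


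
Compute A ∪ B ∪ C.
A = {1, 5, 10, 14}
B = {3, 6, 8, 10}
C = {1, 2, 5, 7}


Set A = {1, 5, 10, 14}
Set B = {3, 6, 8, 10}
Set C = {1, 2, 5, 7}
First, A ∪ B = {1, 3, 5, 6, 8, 10, 14}
Then, (A ∪ B) ∪ C = {1, 2, 3, 5, 6, 7, 8, 10, 14}

{1, 2, 3, 5, 6, 7, 8, 10, 14}


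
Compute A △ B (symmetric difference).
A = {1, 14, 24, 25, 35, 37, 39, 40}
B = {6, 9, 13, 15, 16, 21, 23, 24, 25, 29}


Set A = {1, 14, 24, 25, 35, 37, 39, 40}
Set B = {6, 9, 13, 15, 16, 21, 23, 24, 25, 29}
A △ B = (A \ B) ∪ (B \ A)
Elements in A but not B: {1, 14, 35, 37, 39, 40}
Elements in B but not A: {6, 9, 13, 15, 16, 21, 23, 29}
A △ B = {1, 6, 9, 13, 14, 15, 16, 21, 23, 29, 35, 37, 39, 40}

{1, 6, 9, 13, 14, 15, 16, 21, 23, 29, 35, 37, 39, 40}


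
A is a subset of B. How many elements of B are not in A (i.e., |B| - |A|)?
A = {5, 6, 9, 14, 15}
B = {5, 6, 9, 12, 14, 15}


Set A = {5, 6, 9, 14, 15}, |A| = 5
Set B = {5, 6, 9, 12, 14, 15}, |B| = 6
Since A ⊆ B: B \ A = {12}
|B| - |A| = 6 - 5 = 1

1


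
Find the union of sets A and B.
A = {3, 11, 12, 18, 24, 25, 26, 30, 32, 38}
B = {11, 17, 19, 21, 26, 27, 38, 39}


Set A = {3, 11, 12, 18, 24, 25, 26, 30, 32, 38}
Set B = {11, 17, 19, 21, 26, 27, 38, 39}
A ∪ B includes all elements in either set.
Elements from A: {3, 11, 12, 18, 24, 25, 26, 30, 32, 38}
Elements from B not already included: {17, 19, 21, 27, 39}
A ∪ B = {3, 11, 12, 17, 18, 19, 21, 24, 25, 26, 27, 30, 32, 38, 39}

{3, 11, 12, 17, 18, 19, 21, 24, 25, 26, 27, 30, 32, 38, 39}


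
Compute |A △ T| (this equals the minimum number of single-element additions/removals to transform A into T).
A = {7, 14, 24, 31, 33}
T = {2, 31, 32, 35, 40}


Set A = {7, 14, 24, 31, 33}
Set T = {2, 31, 32, 35, 40}
Elements to remove from A (in A, not in T): {7, 14, 24, 33} → 4 removals
Elements to add to A (in T, not in A): {2, 32, 35, 40} → 4 additions
Total edits = 4 + 4 = 8

8


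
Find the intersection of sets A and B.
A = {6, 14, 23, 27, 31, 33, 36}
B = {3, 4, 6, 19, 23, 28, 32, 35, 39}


Set A = {6, 14, 23, 27, 31, 33, 36}
Set B = {3, 4, 6, 19, 23, 28, 32, 35, 39}
A ∩ B includes only elements in both sets.
Check each element of A against B:
6 ✓, 14 ✗, 23 ✓, 27 ✗, 31 ✗, 33 ✗, 36 ✗
A ∩ B = {6, 23}

{6, 23}


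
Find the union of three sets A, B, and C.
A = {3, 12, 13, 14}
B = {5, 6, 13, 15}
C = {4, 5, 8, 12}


Set A = {3, 12, 13, 14}
Set B = {5, 6, 13, 15}
Set C = {4, 5, 8, 12}
First, A ∪ B = {3, 5, 6, 12, 13, 14, 15}
Then, (A ∪ B) ∪ C = {3, 4, 5, 6, 8, 12, 13, 14, 15}

{3, 4, 5, 6, 8, 12, 13, 14, 15}


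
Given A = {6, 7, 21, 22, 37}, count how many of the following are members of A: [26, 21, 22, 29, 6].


Set A = {6, 7, 21, 22, 37}
Candidates: [26, 21, 22, 29, 6]
Check each candidate:
26 ∉ A, 21 ∈ A, 22 ∈ A, 29 ∉ A, 6 ∈ A
Count of candidates in A: 3

3


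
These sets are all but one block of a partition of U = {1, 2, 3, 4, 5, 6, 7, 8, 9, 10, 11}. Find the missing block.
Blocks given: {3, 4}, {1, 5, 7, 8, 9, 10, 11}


U = {1, 2, 3, 4, 5, 6, 7, 8, 9, 10, 11}
Shown blocks: {3, 4}, {1, 5, 7, 8, 9, 10, 11}
A partition's blocks are pairwise disjoint and cover U, so the missing block = U \ (union of shown blocks).
Union of shown blocks: {1, 3, 4, 5, 7, 8, 9, 10, 11}
Missing block = U \ (union) = {2, 6}

{2, 6}


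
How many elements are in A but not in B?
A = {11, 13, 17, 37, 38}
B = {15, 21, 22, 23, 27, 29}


Set A = {11, 13, 17, 37, 38}
Set B = {15, 21, 22, 23, 27, 29}
A \ B = {11, 13, 17, 37, 38}
|A \ B| = 5

5


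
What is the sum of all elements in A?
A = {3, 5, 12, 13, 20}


Set A = {3, 5, 12, 13, 20}
Sum = 3 + 5 + 12 + 13 + 20 = 53

53


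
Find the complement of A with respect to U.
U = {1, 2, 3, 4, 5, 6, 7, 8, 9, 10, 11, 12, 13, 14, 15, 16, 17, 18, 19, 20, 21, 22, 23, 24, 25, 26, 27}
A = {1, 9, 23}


Universal set U = {1, 2, 3, 4, 5, 6, 7, 8, 9, 10, 11, 12, 13, 14, 15, 16, 17, 18, 19, 20, 21, 22, 23, 24, 25, 26, 27}
Set A = {1, 9, 23}
A' = U \ A = elements in U but not in A
Checking each element of U:
1 (in A, exclude), 2 (not in A, include), 3 (not in A, include), 4 (not in A, include), 5 (not in A, include), 6 (not in A, include), 7 (not in A, include), 8 (not in A, include), 9 (in A, exclude), 10 (not in A, include), 11 (not in A, include), 12 (not in A, include), 13 (not in A, include), 14 (not in A, include), 15 (not in A, include), 16 (not in A, include), 17 (not in A, include), 18 (not in A, include), 19 (not in A, include), 20 (not in A, include), 21 (not in A, include), 22 (not in A, include), 23 (in A, exclude), 24 (not in A, include), 25 (not in A, include), 26 (not in A, include), 27 (not in A, include)
A' = {2, 3, 4, 5, 6, 7, 8, 10, 11, 12, 13, 14, 15, 16, 17, 18, 19, 20, 21, 22, 24, 25, 26, 27}

{2, 3, 4, 5, 6, 7, 8, 10, 11, 12, 13, 14, 15, 16, 17, 18, 19, 20, 21, 22, 24, 25, 26, 27}


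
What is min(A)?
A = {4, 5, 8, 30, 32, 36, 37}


Set A = {4, 5, 8, 30, 32, 36, 37}
Elements in ascending order: 4, 5, 8, 30, 32, 36, 37
The smallest element is 4.

4


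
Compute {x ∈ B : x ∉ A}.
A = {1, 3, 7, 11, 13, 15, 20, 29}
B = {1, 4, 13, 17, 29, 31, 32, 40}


Set A = {1, 3, 7, 11, 13, 15, 20, 29}
Set B = {1, 4, 13, 17, 29, 31, 32, 40}
Check each element of B against A:
1 ∈ A, 4 ∉ A (include), 13 ∈ A, 17 ∉ A (include), 29 ∈ A, 31 ∉ A (include), 32 ∉ A (include), 40 ∉ A (include)
Elements of B not in A: {4, 17, 31, 32, 40}

{4, 17, 31, 32, 40}


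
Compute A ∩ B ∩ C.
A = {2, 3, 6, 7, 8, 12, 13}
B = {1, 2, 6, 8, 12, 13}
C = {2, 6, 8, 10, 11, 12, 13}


Set A = {2, 3, 6, 7, 8, 12, 13}
Set B = {1, 2, 6, 8, 12, 13}
Set C = {2, 6, 8, 10, 11, 12, 13}
First, A ∩ B = {2, 6, 8, 12, 13}
Then, (A ∩ B) ∩ C = {2, 6, 8, 12, 13}

{2, 6, 8, 12, 13}


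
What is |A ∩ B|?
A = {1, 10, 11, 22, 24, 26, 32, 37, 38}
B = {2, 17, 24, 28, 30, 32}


Set A = {1, 10, 11, 22, 24, 26, 32, 37, 38}
Set B = {2, 17, 24, 28, 30, 32}
A ∩ B = {24, 32}
|A ∩ B| = 2

2


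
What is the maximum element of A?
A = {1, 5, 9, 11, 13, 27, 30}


Set A = {1, 5, 9, 11, 13, 27, 30}
Elements in ascending order: 1, 5, 9, 11, 13, 27, 30
The largest element is 30.

30


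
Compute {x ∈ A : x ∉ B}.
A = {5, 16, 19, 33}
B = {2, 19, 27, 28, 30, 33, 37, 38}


Set A = {5, 16, 19, 33}
Set B = {2, 19, 27, 28, 30, 33, 37, 38}
Check each element of A against B:
5 ∉ B (include), 16 ∉ B (include), 19 ∈ B, 33 ∈ B
Elements of A not in B: {5, 16}

{5, 16}


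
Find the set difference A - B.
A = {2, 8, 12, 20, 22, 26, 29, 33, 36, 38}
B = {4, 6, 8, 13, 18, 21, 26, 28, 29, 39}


Set A = {2, 8, 12, 20, 22, 26, 29, 33, 36, 38}
Set B = {4, 6, 8, 13, 18, 21, 26, 28, 29, 39}
A \ B includes elements in A that are not in B.
Check each element of A:
2 (not in B, keep), 8 (in B, remove), 12 (not in B, keep), 20 (not in B, keep), 22 (not in B, keep), 26 (in B, remove), 29 (in B, remove), 33 (not in B, keep), 36 (not in B, keep), 38 (not in B, keep)
A \ B = {2, 12, 20, 22, 33, 36, 38}

{2, 12, 20, 22, 33, 36, 38}


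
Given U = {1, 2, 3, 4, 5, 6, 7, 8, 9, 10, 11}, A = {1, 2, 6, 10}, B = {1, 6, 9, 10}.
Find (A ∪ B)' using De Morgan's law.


U = {1, 2, 3, 4, 5, 6, 7, 8, 9, 10, 11}
A = {1, 2, 6, 10}, B = {1, 6, 9, 10}
A ∪ B = {1, 2, 6, 9, 10}
(A ∪ B)' = U \ (A ∪ B) = {3, 4, 5, 7, 8, 11}
Verification via A' ∩ B': A' = {3, 4, 5, 7, 8, 9, 11}, B' = {2, 3, 4, 5, 7, 8, 11}
A' ∩ B' = {3, 4, 5, 7, 8, 11} ✓

{3, 4, 5, 7, 8, 11}


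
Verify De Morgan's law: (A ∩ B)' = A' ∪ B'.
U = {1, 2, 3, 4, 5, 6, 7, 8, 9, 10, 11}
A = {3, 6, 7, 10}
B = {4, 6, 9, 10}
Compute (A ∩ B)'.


U = {1, 2, 3, 4, 5, 6, 7, 8, 9, 10, 11}
A = {3, 6, 7, 10}, B = {4, 6, 9, 10}
A ∩ B = {6, 10}
(A ∩ B)' = U \ (A ∩ B) = {1, 2, 3, 4, 5, 7, 8, 9, 11}
Verification via A' ∪ B': A' = {1, 2, 4, 5, 8, 9, 11}, B' = {1, 2, 3, 5, 7, 8, 11}
A' ∪ B' = {1, 2, 3, 4, 5, 7, 8, 9, 11} ✓

{1, 2, 3, 4, 5, 7, 8, 9, 11}


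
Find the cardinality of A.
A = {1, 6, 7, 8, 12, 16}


Set A = {1, 6, 7, 8, 12, 16}
Listing elements: 1, 6, 7, 8, 12, 16
Counting: 6 elements
|A| = 6

6


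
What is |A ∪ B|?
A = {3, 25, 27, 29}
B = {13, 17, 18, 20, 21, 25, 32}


Set A = {3, 25, 27, 29}, |A| = 4
Set B = {13, 17, 18, 20, 21, 25, 32}, |B| = 7
A ∩ B = {25}, |A ∩ B| = 1
|A ∪ B| = |A| + |B| - |A ∩ B| = 4 + 7 - 1 = 10

10


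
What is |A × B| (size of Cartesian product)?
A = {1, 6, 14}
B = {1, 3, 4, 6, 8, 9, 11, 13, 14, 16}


Set A = {1, 6, 14} has 3 elements.
Set B = {1, 3, 4, 6, 8, 9, 11, 13, 14, 16} has 10 elements.
|A × B| = |A| × |B| = 3 × 10 = 30

30


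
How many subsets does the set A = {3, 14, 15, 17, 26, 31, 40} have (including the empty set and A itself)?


Set A = {3, 14, 15, 17, 26, 31, 40}
|A| = 7
The power set P(A) contains all subsets of A.
|P(A)| = 2^|A| = 2^7 = 128

128


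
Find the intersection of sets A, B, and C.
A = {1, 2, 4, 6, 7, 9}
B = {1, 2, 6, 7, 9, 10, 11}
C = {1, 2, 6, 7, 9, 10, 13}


Set A = {1, 2, 4, 6, 7, 9}
Set B = {1, 2, 6, 7, 9, 10, 11}
Set C = {1, 2, 6, 7, 9, 10, 13}
First, A ∩ B = {1, 2, 6, 7, 9}
Then, (A ∩ B) ∩ C = {1, 2, 6, 7, 9}

{1, 2, 6, 7, 9}


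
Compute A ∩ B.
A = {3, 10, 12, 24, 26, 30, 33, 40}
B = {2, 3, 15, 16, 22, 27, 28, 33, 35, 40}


Set A = {3, 10, 12, 24, 26, 30, 33, 40}
Set B = {2, 3, 15, 16, 22, 27, 28, 33, 35, 40}
A ∩ B includes only elements in both sets.
Check each element of A against B:
3 ✓, 10 ✗, 12 ✗, 24 ✗, 26 ✗, 30 ✗, 33 ✓, 40 ✓
A ∩ B = {3, 33, 40}

{3, 33, 40}


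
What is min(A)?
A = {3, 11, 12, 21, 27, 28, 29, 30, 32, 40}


Set A = {3, 11, 12, 21, 27, 28, 29, 30, 32, 40}
Elements in ascending order: 3, 11, 12, 21, 27, 28, 29, 30, 32, 40
The smallest element is 3.

3


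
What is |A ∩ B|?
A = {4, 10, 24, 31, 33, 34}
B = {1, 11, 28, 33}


Set A = {4, 10, 24, 31, 33, 34}
Set B = {1, 11, 28, 33}
A ∩ B = {33}
|A ∩ B| = 1

1


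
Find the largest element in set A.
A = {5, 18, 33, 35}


Set A = {5, 18, 33, 35}
Elements in ascending order: 5, 18, 33, 35
The largest element is 35.

35


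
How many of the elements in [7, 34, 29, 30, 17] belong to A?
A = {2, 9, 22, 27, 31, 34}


Set A = {2, 9, 22, 27, 31, 34}
Candidates: [7, 34, 29, 30, 17]
Check each candidate:
7 ∉ A, 34 ∈ A, 29 ∉ A, 30 ∉ A, 17 ∉ A
Count of candidates in A: 1

1


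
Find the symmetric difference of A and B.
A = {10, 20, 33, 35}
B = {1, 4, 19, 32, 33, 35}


Set A = {10, 20, 33, 35}
Set B = {1, 4, 19, 32, 33, 35}
A △ B = (A \ B) ∪ (B \ A)
Elements in A but not B: {10, 20}
Elements in B but not A: {1, 4, 19, 32}
A △ B = {1, 4, 10, 19, 20, 32}

{1, 4, 10, 19, 20, 32}


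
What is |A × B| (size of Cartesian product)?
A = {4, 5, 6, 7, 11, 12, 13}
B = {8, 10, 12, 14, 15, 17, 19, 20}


Set A = {4, 5, 6, 7, 11, 12, 13} has 7 elements.
Set B = {8, 10, 12, 14, 15, 17, 19, 20} has 8 elements.
|A × B| = |A| × |B| = 7 × 8 = 56

56


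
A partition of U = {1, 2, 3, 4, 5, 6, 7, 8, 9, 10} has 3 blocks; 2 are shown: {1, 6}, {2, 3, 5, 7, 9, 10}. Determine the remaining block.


U = {1, 2, 3, 4, 5, 6, 7, 8, 9, 10}
Shown blocks: {1, 6}, {2, 3, 5, 7, 9, 10}
A partition's blocks are pairwise disjoint and cover U, so the missing block = U \ (union of shown blocks).
Union of shown blocks: {1, 2, 3, 5, 6, 7, 9, 10}
Missing block = U \ (union) = {4, 8}

{4, 8}


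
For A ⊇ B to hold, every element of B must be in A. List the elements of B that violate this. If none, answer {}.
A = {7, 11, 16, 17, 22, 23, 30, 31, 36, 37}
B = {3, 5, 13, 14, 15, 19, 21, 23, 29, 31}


Set A = {7, 11, 16, 17, 22, 23, 30, 31, 36, 37}
Set B = {3, 5, 13, 14, 15, 19, 21, 23, 29, 31}
Check each element of B against A:
3 ∉ A (include), 5 ∉ A (include), 13 ∉ A (include), 14 ∉ A (include), 15 ∉ A (include), 19 ∉ A (include), 21 ∉ A (include), 23 ∈ A, 29 ∉ A (include), 31 ∈ A
Elements of B not in A: {3, 5, 13, 14, 15, 19, 21, 29}

{3, 5, 13, 14, 15, 19, 21, 29}


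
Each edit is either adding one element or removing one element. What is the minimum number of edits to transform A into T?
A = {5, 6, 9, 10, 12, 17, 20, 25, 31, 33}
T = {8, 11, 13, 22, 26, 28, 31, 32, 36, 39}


Set A = {5, 6, 9, 10, 12, 17, 20, 25, 31, 33}
Set T = {8, 11, 13, 22, 26, 28, 31, 32, 36, 39}
Elements to remove from A (in A, not in T): {5, 6, 9, 10, 12, 17, 20, 25, 33} → 9 removals
Elements to add to A (in T, not in A): {8, 11, 13, 22, 26, 28, 32, 36, 39} → 9 additions
Total edits = 9 + 9 = 18

18


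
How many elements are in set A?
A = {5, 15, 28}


Set A = {5, 15, 28}
Listing elements: 5, 15, 28
Counting: 3 elements
|A| = 3

3


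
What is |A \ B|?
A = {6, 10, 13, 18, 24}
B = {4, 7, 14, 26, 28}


Set A = {6, 10, 13, 18, 24}
Set B = {4, 7, 14, 26, 28}
A \ B = {6, 10, 13, 18, 24}
|A \ B| = 5

5


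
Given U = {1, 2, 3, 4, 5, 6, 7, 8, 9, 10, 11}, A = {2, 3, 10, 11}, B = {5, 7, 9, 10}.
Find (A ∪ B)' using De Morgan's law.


U = {1, 2, 3, 4, 5, 6, 7, 8, 9, 10, 11}
A = {2, 3, 10, 11}, B = {5, 7, 9, 10}
A ∪ B = {2, 3, 5, 7, 9, 10, 11}
(A ∪ B)' = U \ (A ∪ B) = {1, 4, 6, 8}
Verification via A' ∩ B': A' = {1, 4, 5, 6, 7, 8, 9}, B' = {1, 2, 3, 4, 6, 8, 11}
A' ∩ B' = {1, 4, 6, 8} ✓

{1, 4, 6, 8}


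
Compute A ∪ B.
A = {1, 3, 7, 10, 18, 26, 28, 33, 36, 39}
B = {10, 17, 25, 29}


Set A = {1, 3, 7, 10, 18, 26, 28, 33, 36, 39}
Set B = {10, 17, 25, 29}
A ∪ B includes all elements in either set.
Elements from A: {1, 3, 7, 10, 18, 26, 28, 33, 36, 39}
Elements from B not already included: {17, 25, 29}
A ∪ B = {1, 3, 7, 10, 17, 18, 25, 26, 28, 29, 33, 36, 39}

{1, 3, 7, 10, 17, 18, 25, 26, 28, 29, 33, 36, 39}


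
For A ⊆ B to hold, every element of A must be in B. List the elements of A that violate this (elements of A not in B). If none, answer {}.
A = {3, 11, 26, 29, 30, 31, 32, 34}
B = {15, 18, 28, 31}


Set A = {3, 11, 26, 29, 30, 31, 32, 34}
Set B = {15, 18, 28, 31}
Check each element of A against B:
3 ∉ B (include), 11 ∉ B (include), 26 ∉ B (include), 29 ∉ B (include), 30 ∉ B (include), 31 ∈ B, 32 ∉ B (include), 34 ∉ B (include)
Elements of A not in B: {3, 11, 26, 29, 30, 32, 34}

{3, 11, 26, 29, 30, 32, 34}


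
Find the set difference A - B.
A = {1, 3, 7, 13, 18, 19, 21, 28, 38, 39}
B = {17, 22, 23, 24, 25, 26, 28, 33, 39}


Set A = {1, 3, 7, 13, 18, 19, 21, 28, 38, 39}
Set B = {17, 22, 23, 24, 25, 26, 28, 33, 39}
A \ B includes elements in A that are not in B.
Check each element of A:
1 (not in B, keep), 3 (not in B, keep), 7 (not in B, keep), 13 (not in B, keep), 18 (not in B, keep), 19 (not in B, keep), 21 (not in B, keep), 28 (in B, remove), 38 (not in B, keep), 39 (in B, remove)
A \ B = {1, 3, 7, 13, 18, 19, 21, 38}

{1, 3, 7, 13, 18, 19, 21, 38}


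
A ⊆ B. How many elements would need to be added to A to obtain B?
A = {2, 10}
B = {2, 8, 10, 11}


Set A = {2, 10}, |A| = 2
Set B = {2, 8, 10, 11}, |B| = 4
Since A ⊆ B: B \ A = {8, 11}
|B| - |A| = 4 - 2 = 2

2


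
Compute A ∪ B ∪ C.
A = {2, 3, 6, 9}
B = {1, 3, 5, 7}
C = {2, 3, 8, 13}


Set A = {2, 3, 6, 9}
Set B = {1, 3, 5, 7}
Set C = {2, 3, 8, 13}
First, A ∪ B = {1, 2, 3, 5, 6, 7, 9}
Then, (A ∪ B) ∪ C = {1, 2, 3, 5, 6, 7, 8, 9, 13}

{1, 2, 3, 5, 6, 7, 8, 9, 13}


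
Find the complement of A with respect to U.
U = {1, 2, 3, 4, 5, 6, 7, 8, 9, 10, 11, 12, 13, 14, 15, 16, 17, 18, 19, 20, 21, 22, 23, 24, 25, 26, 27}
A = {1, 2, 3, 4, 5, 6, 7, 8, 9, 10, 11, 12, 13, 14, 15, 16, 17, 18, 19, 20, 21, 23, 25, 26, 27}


Universal set U = {1, 2, 3, 4, 5, 6, 7, 8, 9, 10, 11, 12, 13, 14, 15, 16, 17, 18, 19, 20, 21, 22, 23, 24, 25, 26, 27}
Set A = {1, 2, 3, 4, 5, 6, 7, 8, 9, 10, 11, 12, 13, 14, 15, 16, 17, 18, 19, 20, 21, 23, 25, 26, 27}
A' = U \ A = elements in U but not in A
Checking each element of U:
1 (in A, exclude), 2 (in A, exclude), 3 (in A, exclude), 4 (in A, exclude), 5 (in A, exclude), 6 (in A, exclude), 7 (in A, exclude), 8 (in A, exclude), 9 (in A, exclude), 10 (in A, exclude), 11 (in A, exclude), 12 (in A, exclude), 13 (in A, exclude), 14 (in A, exclude), 15 (in A, exclude), 16 (in A, exclude), 17 (in A, exclude), 18 (in A, exclude), 19 (in A, exclude), 20 (in A, exclude), 21 (in A, exclude), 22 (not in A, include), 23 (in A, exclude), 24 (not in A, include), 25 (in A, exclude), 26 (in A, exclude), 27 (in A, exclude)
A' = {22, 24}

{22, 24}


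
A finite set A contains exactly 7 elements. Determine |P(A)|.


The set has 7 elements.
The power set contains all possible subsets.
|P(A)| = 2^|A| = 2^7 = 128

128


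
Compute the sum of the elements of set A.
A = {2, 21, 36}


Set A = {2, 21, 36}
Sum = 2 + 21 + 36 = 59

59


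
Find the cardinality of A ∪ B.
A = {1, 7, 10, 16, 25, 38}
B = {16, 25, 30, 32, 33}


Set A = {1, 7, 10, 16, 25, 38}, |A| = 6
Set B = {16, 25, 30, 32, 33}, |B| = 5
A ∩ B = {16, 25}, |A ∩ B| = 2
|A ∪ B| = |A| + |B| - |A ∩ B| = 6 + 5 - 2 = 9

9


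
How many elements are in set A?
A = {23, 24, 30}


Set A = {23, 24, 30}
Listing elements: 23, 24, 30
Counting: 3 elements
|A| = 3

3


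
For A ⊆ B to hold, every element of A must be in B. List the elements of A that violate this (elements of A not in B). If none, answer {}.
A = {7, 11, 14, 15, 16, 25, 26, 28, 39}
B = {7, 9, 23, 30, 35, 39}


Set A = {7, 11, 14, 15, 16, 25, 26, 28, 39}
Set B = {7, 9, 23, 30, 35, 39}
Check each element of A against B:
7 ∈ B, 11 ∉ B (include), 14 ∉ B (include), 15 ∉ B (include), 16 ∉ B (include), 25 ∉ B (include), 26 ∉ B (include), 28 ∉ B (include), 39 ∈ B
Elements of A not in B: {11, 14, 15, 16, 25, 26, 28}

{11, 14, 15, 16, 25, 26, 28}


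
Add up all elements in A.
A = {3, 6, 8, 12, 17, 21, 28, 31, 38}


Set A = {3, 6, 8, 12, 17, 21, 28, 31, 38}
Sum = 3 + 6 + 8 + 12 + 17 + 21 + 28 + 31 + 38 = 164

164


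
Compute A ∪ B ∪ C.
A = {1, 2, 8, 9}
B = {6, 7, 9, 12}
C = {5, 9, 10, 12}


Set A = {1, 2, 8, 9}
Set B = {6, 7, 9, 12}
Set C = {5, 9, 10, 12}
First, A ∪ B = {1, 2, 6, 7, 8, 9, 12}
Then, (A ∪ B) ∪ C = {1, 2, 5, 6, 7, 8, 9, 10, 12}

{1, 2, 5, 6, 7, 8, 9, 10, 12}


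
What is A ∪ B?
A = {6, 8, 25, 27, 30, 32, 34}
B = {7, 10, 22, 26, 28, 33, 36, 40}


Set A = {6, 8, 25, 27, 30, 32, 34}
Set B = {7, 10, 22, 26, 28, 33, 36, 40}
A ∪ B includes all elements in either set.
Elements from A: {6, 8, 25, 27, 30, 32, 34}
Elements from B not already included: {7, 10, 22, 26, 28, 33, 36, 40}
A ∪ B = {6, 7, 8, 10, 22, 25, 26, 27, 28, 30, 32, 33, 34, 36, 40}

{6, 7, 8, 10, 22, 25, 26, 27, 28, 30, 32, 33, 34, 36, 40}


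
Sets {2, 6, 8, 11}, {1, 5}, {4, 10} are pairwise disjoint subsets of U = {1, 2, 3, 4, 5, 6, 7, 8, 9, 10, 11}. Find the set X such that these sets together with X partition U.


U = {1, 2, 3, 4, 5, 6, 7, 8, 9, 10, 11}
Shown blocks: {2, 6, 8, 11}, {1, 5}, {4, 10}
A partition's blocks are pairwise disjoint and cover U, so the missing block = U \ (union of shown blocks).
Union of shown blocks: {1, 2, 4, 5, 6, 8, 10, 11}
Missing block = U \ (union) = {3, 7, 9}

{3, 7, 9}


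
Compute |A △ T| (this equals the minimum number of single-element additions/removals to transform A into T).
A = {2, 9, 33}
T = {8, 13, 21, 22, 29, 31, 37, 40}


Set A = {2, 9, 33}
Set T = {8, 13, 21, 22, 29, 31, 37, 40}
Elements to remove from A (in A, not in T): {2, 9, 33} → 3 removals
Elements to add to A (in T, not in A): {8, 13, 21, 22, 29, 31, 37, 40} → 8 additions
Total edits = 3 + 8 = 11

11


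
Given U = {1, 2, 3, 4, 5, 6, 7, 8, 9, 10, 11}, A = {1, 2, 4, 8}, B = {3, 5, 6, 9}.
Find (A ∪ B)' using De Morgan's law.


U = {1, 2, 3, 4, 5, 6, 7, 8, 9, 10, 11}
A = {1, 2, 4, 8}, B = {3, 5, 6, 9}
A ∪ B = {1, 2, 3, 4, 5, 6, 8, 9}
(A ∪ B)' = U \ (A ∪ B) = {7, 10, 11}
Verification via A' ∩ B': A' = {3, 5, 6, 7, 9, 10, 11}, B' = {1, 2, 4, 7, 8, 10, 11}
A' ∩ B' = {7, 10, 11} ✓

{7, 10, 11}


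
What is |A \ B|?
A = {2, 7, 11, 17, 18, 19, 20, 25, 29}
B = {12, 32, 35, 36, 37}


Set A = {2, 7, 11, 17, 18, 19, 20, 25, 29}
Set B = {12, 32, 35, 36, 37}
A \ B = {2, 7, 11, 17, 18, 19, 20, 25, 29}
|A \ B| = 9

9


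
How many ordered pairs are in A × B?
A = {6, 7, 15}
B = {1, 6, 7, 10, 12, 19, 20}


Set A = {6, 7, 15} has 3 elements.
Set B = {1, 6, 7, 10, 12, 19, 20} has 7 elements.
|A × B| = |A| × |B| = 3 × 7 = 21

21


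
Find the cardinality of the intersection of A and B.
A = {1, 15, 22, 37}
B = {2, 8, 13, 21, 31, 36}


Set A = {1, 15, 22, 37}
Set B = {2, 8, 13, 21, 31, 36}
A ∩ B = {}
|A ∩ B| = 0

0


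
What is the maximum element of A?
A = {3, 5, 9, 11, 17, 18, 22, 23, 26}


Set A = {3, 5, 9, 11, 17, 18, 22, 23, 26}
Elements in ascending order: 3, 5, 9, 11, 17, 18, 22, 23, 26
The largest element is 26.

26


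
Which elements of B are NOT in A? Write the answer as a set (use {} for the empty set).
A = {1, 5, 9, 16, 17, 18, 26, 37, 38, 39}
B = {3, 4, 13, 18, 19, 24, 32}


Set A = {1, 5, 9, 16, 17, 18, 26, 37, 38, 39}
Set B = {3, 4, 13, 18, 19, 24, 32}
Check each element of B against A:
3 ∉ A (include), 4 ∉ A (include), 13 ∉ A (include), 18 ∈ A, 19 ∉ A (include), 24 ∉ A (include), 32 ∉ A (include)
Elements of B not in A: {3, 4, 13, 19, 24, 32}

{3, 4, 13, 19, 24, 32}


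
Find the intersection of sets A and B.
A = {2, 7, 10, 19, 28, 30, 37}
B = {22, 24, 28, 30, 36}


Set A = {2, 7, 10, 19, 28, 30, 37}
Set B = {22, 24, 28, 30, 36}
A ∩ B includes only elements in both sets.
Check each element of A against B:
2 ✗, 7 ✗, 10 ✗, 19 ✗, 28 ✓, 30 ✓, 37 ✗
A ∩ B = {28, 30}

{28, 30}


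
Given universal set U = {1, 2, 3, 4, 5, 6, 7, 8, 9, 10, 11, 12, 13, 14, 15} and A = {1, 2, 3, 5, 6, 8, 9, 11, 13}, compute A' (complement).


Universal set U = {1, 2, 3, 4, 5, 6, 7, 8, 9, 10, 11, 12, 13, 14, 15}
Set A = {1, 2, 3, 5, 6, 8, 9, 11, 13}
A' = U \ A = elements in U but not in A
Checking each element of U:
1 (in A, exclude), 2 (in A, exclude), 3 (in A, exclude), 4 (not in A, include), 5 (in A, exclude), 6 (in A, exclude), 7 (not in A, include), 8 (in A, exclude), 9 (in A, exclude), 10 (not in A, include), 11 (in A, exclude), 12 (not in A, include), 13 (in A, exclude), 14 (not in A, include), 15 (not in A, include)
A' = {4, 7, 10, 12, 14, 15}

{4, 7, 10, 12, 14, 15}


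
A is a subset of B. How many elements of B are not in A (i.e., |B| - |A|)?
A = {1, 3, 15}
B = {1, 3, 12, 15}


Set A = {1, 3, 15}, |A| = 3
Set B = {1, 3, 12, 15}, |B| = 4
Since A ⊆ B: B \ A = {12}
|B| - |A| = 4 - 3 = 1

1


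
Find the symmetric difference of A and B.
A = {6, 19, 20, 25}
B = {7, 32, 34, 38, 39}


Set A = {6, 19, 20, 25}
Set B = {7, 32, 34, 38, 39}
A △ B = (A \ B) ∪ (B \ A)
Elements in A but not B: {6, 19, 20, 25}
Elements in B but not A: {7, 32, 34, 38, 39}
A △ B = {6, 7, 19, 20, 25, 32, 34, 38, 39}

{6, 7, 19, 20, 25, 32, 34, 38, 39}


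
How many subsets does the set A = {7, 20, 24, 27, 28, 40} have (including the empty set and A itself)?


Set A = {7, 20, 24, 27, 28, 40}
|A| = 6
The power set P(A) contains all subsets of A.
|P(A)| = 2^|A| = 2^6 = 64

64


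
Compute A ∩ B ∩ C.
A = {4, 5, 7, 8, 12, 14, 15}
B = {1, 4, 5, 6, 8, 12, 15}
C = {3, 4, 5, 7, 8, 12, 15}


Set A = {4, 5, 7, 8, 12, 14, 15}
Set B = {1, 4, 5, 6, 8, 12, 15}
Set C = {3, 4, 5, 7, 8, 12, 15}
First, A ∩ B = {4, 5, 8, 12, 15}
Then, (A ∩ B) ∩ C = {4, 5, 8, 12, 15}

{4, 5, 8, 12, 15}


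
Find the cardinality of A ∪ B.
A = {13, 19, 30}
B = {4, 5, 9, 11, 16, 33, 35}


Set A = {13, 19, 30}, |A| = 3
Set B = {4, 5, 9, 11, 16, 33, 35}, |B| = 7
A ∩ B = {}, |A ∩ B| = 0
|A ∪ B| = |A| + |B| - |A ∩ B| = 3 + 7 - 0 = 10

10


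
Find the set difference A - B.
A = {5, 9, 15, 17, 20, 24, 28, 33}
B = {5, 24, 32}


Set A = {5, 9, 15, 17, 20, 24, 28, 33}
Set B = {5, 24, 32}
A \ B includes elements in A that are not in B.
Check each element of A:
5 (in B, remove), 9 (not in B, keep), 15 (not in B, keep), 17 (not in B, keep), 20 (not in B, keep), 24 (in B, remove), 28 (not in B, keep), 33 (not in B, keep)
A \ B = {9, 15, 17, 20, 28, 33}

{9, 15, 17, 20, 28, 33}


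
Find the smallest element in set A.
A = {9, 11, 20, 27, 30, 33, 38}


Set A = {9, 11, 20, 27, 30, 33, 38}
Elements in ascending order: 9, 11, 20, 27, 30, 33, 38
The smallest element is 9.

9


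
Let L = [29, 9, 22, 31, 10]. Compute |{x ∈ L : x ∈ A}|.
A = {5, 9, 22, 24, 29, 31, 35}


Set A = {5, 9, 22, 24, 29, 31, 35}
Candidates: [29, 9, 22, 31, 10]
Check each candidate:
29 ∈ A, 9 ∈ A, 22 ∈ A, 31 ∈ A, 10 ∉ A
Count of candidates in A: 4

4


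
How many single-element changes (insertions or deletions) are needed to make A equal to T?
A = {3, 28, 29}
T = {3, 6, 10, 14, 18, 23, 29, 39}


Set A = {3, 28, 29}
Set T = {3, 6, 10, 14, 18, 23, 29, 39}
Elements to remove from A (in A, not in T): {28} → 1 removals
Elements to add to A (in T, not in A): {6, 10, 14, 18, 23, 39} → 6 additions
Total edits = 1 + 6 = 7

7


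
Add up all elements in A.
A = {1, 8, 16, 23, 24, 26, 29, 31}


Set A = {1, 8, 16, 23, 24, 26, 29, 31}
Sum = 1 + 8 + 16 + 23 + 24 + 26 + 29 + 31 = 158

158


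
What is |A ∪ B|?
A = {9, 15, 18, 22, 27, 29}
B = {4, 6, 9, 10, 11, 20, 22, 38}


Set A = {9, 15, 18, 22, 27, 29}, |A| = 6
Set B = {4, 6, 9, 10, 11, 20, 22, 38}, |B| = 8
A ∩ B = {9, 22}, |A ∩ B| = 2
|A ∪ B| = |A| + |B| - |A ∩ B| = 6 + 8 - 2 = 12

12


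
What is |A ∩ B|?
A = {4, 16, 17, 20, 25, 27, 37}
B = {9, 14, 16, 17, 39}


Set A = {4, 16, 17, 20, 25, 27, 37}
Set B = {9, 14, 16, 17, 39}
A ∩ B = {16, 17}
|A ∩ B| = 2

2


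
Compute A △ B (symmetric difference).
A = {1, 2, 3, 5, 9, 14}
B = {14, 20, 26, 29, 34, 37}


Set A = {1, 2, 3, 5, 9, 14}
Set B = {14, 20, 26, 29, 34, 37}
A △ B = (A \ B) ∪ (B \ A)
Elements in A but not B: {1, 2, 3, 5, 9}
Elements in B but not A: {20, 26, 29, 34, 37}
A △ B = {1, 2, 3, 5, 9, 20, 26, 29, 34, 37}

{1, 2, 3, 5, 9, 20, 26, 29, 34, 37}


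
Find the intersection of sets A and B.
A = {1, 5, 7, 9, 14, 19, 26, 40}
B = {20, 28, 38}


Set A = {1, 5, 7, 9, 14, 19, 26, 40}
Set B = {20, 28, 38}
A ∩ B includes only elements in both sets.
Check each element of A against B:
1 ✗, 5 ✗, 7 ✗, 9 ✗, 14 ✗, 19 ✗, 26 ✗, 40 ✗
A ∩ B = {}

{}


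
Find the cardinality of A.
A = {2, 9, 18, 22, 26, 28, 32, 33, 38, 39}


Set A = {2, 9, 18, 22, 26, 28, 32, 33, 38, 39}
Listing elements: 2, 9, 18, 22, 26, 28, 32, 33, 38, 39
Counting: 10 elements
|A| = 10

10


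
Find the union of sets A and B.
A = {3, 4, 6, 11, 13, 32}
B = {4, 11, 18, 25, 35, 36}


Set A = {3, 4, 6, 11, 13, 32}
Set B = {4, 11, 18, 25, 35, 36}
A ∪ B includes all elements in either set.
Elements from A: {3, 4, 6, 11, 13, 32}
Elements from B not already included: {18, 25, 35, 36}
A ∪ B = {3, 4, 6, 11, 13, 18, 25, 32, 35, 36}

{3, 4, 6, 11, 13, 18, 25, 32, 35, 36}


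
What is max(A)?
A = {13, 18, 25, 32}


Set A = {13, 18, 25, 32}
Elements in ascending order: 13, 18, 25, 32
The largest element is 32.

32


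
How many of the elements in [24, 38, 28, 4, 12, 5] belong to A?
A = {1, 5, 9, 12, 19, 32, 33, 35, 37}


Set A = {1, 5, 9, 12, 19, 32, 33, 35, 37}
Candidates: [24, 38, 28, 4, 12, 5]
Check each candidate:
24 ∉ A, 38 ∉ A, 28 ∉ A, 4 ∉ A, 12 ∈ A, 5 ∈ A
Count of candidates in A: 2

2


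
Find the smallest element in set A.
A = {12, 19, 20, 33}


Set A = {12, 19, 20, 33}
Elements in ascending order: 12, 19, 20, 33
The smallest element is 12.

12


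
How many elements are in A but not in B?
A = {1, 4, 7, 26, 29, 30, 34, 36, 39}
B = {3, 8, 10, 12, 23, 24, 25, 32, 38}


Set A = {1, 4, 7, 26, 29, 30, 34, 36, 39}
Set B = {3, 8, 10, 12, 23, 24, 25, 32, 38}
A \ B = {1, 4, 7, 26, 29, 30, 34, 36, 39}
|A \ B| = 9

9


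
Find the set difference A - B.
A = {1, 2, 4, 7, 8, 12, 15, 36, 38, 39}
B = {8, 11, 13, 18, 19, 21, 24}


Set A = {1, 2, 4, 7, 8, 12, 15, 36, 38, 39}
Set B = {8, 11, 13, 18, 19, 21, 24}
A \ B includes elements in A that are not in B.
Check each element of A:
1 (not in B, keep), 2 (not in B, keep), 4 (not in B, keep), 7 (not in B, keep), 8 (in B, remove), 12 (not in B, keep), 15 (not in B, keep), 36 (not in B, keep), 38 (not in B, keep), 39 (not in B, keep)
A \ B = {1, 2, 4, 7, 12, 15, 36, 38, 39}

{1, 2, 4, 7, 12, 15, 36, 38, 39}


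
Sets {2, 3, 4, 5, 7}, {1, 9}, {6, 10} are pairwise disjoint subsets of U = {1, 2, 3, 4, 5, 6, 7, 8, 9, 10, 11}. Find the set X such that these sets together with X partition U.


U = {1, 2, 3, 4, 5, 6, 7, 8, 9, 10, 11}
Shown blocks: {2, 3, 4, 5, 7}, {1, 9}, {6, 10}
A partition's blocks are pairwise disjoint and cover U, so the missing block = U \ (union of shown blocks).
Union of shown blocks: {1, 2, 3, 4, 5, 6, 7, 9, 10}
Missing block = U \ (union) = {8, 11}

{8, 11}


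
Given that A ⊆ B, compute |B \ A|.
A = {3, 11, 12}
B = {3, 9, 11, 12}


Set A = {3, 11, 12}, |A| = 3
Set B = {3, 9, 11, 12}, |B| = 4
Since A ⊆ B: B \ A = {9}
|B| - |A| = 4 - 3 = 1

1


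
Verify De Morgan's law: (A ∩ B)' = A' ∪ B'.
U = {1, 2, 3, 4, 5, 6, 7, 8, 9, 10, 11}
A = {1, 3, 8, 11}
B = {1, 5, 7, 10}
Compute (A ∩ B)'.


U = {1, 2, 3, 4, 5, 6, 7, 8, 9, 10, 11}
A = {1, 3, 8, 11}, B = {1, 5, 7, 10}
A ∩ B = {1}
(A ∩ B)' = U \ (A ∩ B) = {2, 3, 4, 5, 6, 7, 8, 9, 10, 11}
Verification via A' ∪ B': A' = {2, 4, 5, 6, 7, 9, 10}, B' = {2, 3, 4, 6, 8, 9, 11}
A' ∪ B' = {2, 3, 4, 5, 6, 7, 8, 9, 10, 11} ✓

{2, 3, 4, 5, 6, 7, 8, 9, 10, 11}


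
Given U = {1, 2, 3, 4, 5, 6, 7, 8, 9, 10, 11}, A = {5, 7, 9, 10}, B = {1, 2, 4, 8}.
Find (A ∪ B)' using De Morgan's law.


U = {1, 2, 3, 4, 5, 6, 7, 8, 9, 10, 11}
A = {5, 7, 9, 10}, B = {1, 2, 4, 8}
A ∪ B = {1, 2, 4, 5, 7, 8, 9, 10}
(A ∪ B)' = U \ (A ∪ B) = {3, 6, 11}
Verification via A' ∩ B': A' = {1, 2, 3, 4, 6, 8, 11}, B' = {3, 5, 6, 7, 9, 10, 11}
A' ∩ B' = {3, 6, 11} ✓

{3, 6, 11}


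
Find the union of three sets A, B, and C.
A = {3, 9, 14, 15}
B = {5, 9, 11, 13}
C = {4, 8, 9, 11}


Set A = {3, 9, 14, 15}
Set B = {5, 9, 11, 13}
Set C = {4, 8, 9, 11}
First, A ∪ B = {3, 5, 9, 11, 13, 14, 15}
Then, (A ∪ B) ∪ C = {3, 4, 5, 8, 9, 11, 13, 14, 15}

{3, 4, 5, 8, 9, 11, 13, 14, 15}


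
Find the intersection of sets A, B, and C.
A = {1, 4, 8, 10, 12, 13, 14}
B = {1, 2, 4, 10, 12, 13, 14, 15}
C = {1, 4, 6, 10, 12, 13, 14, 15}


Set A = {1, 4, 8, 10, 12, 13, 14}
Set B = {1, 2, 4, 10, 12, 13, 14, 15}
Set C = {1, 4, 6, 10, 12, 13, 14, 15}
First, A ∩ B = {1, 4, 10, 12, 13, 14}
Then, (A ∩ B) ∩ C = {1, 4, 10, 12, 13, 14}

{1, 4, 10, 12, 13, 14}


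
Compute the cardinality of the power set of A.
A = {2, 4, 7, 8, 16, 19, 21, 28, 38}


Set A = {2, 4, 7, 8, 16, 19, 21, 28, 38}
|A| = 9
The power set P(A) contains all subsets of A.
|P(A)| = 2^|A| = 2^9 = 512

512


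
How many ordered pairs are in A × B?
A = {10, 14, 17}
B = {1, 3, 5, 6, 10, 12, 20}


Set A = {10, 14, 17} has 3 elements.
Set B = {1, 3, 5, 6, 10, 12, 20} has 7 elements.
|A × B| = |A| × |B| = 3 × 7 = 21

21


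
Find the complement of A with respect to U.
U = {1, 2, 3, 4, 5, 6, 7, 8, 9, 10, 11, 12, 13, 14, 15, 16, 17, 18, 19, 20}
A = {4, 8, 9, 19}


Universal set U = {1, 2, 3, 4, 5, 6, 7, 8, 9, 10, 11, 12, 13, 14, 15, 16, 17, 18, 19, 20}
Set A = {4, 8, 9, 19}
A' = U \ A = elements in U but not in A
Checking each element of U:
1 (not in A, include), 2 (not in A, include), 3 (not in A, include), 4 (in A, exclude), 5 (not in A, include), 6 (not in A, include), 7 (not in A, include), 8 (in A, exclude), 9 (in A, exclude), 10 (not in A, include), 11 (not in A, include), 12 (not in A, include), 13 (not in A, include), 14 (not in A, include), 15 (not in A, include), 16 (not in A, include), 17 (not in A, include), 18 (not in A, include), 19 (in A, exclude), 20 (not in A, include)
A' = {1, 2, 3, 5, 6, 7, 10, 11, 12, 13, 14, 15, 16, 17, 18, 20}

{1, 2, 3, 5, 6, 7, 10, 11, 12, 13, 14, 15, 16, 17, 18, 20}


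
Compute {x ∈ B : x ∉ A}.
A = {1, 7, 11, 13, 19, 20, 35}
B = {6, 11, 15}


Set A = {1, 7, 11, 13, 19, 20, 35}
Set B = {6, 11, 15}
Check each element of B against A:
6 ∉ A (include), 11 ∈ A, 15 ∉ A (include)
Elements of B not in A: {6, 15}

{6, 15}


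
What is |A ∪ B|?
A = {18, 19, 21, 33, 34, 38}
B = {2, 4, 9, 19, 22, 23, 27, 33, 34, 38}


Set A = {18, 19, 21, 33, 34, 38}, |A| = 6
Set B = {2, 4, 9, 19, 22, 23, 27, 33, 34, 38}, |B| = 10
A ∩ B = {19, 33, 34, 38}, |A ∩ B| = 4
|A ∪ B| = |A| + |B| - |A ∩ B| = 6 + 10 - 4 = 12

12


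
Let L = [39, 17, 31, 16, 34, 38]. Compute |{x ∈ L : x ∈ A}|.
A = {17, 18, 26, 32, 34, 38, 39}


Set A = {17, 18, 26, 32, 34, 38, 39}
Candidates: [39, 17, 31, 16, 34, 38]
Check each candidate:
39 ∈ A, 17 ∈ A, 31 ∉ A, 16 ∉ A, 34 ∈ A, 38 ∈ A
Count of candidates in A: 4

4


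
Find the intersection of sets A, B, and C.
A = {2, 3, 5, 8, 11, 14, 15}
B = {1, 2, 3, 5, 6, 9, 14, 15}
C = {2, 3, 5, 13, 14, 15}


Set A = {2, 3, 5, 8, 11, 14, 15}
Set B = {1, 2, 3, 5, 6, 9, 14, 15}
Set C = {2, 3, 5, 13, 14, 15}
First, A ∩ B = {2, 3, 5, 14, 15}
Then, (A ∩ B) ∩ C = {2, 3, 5, 14, 15}

{2, 3, 5, 14, 15}


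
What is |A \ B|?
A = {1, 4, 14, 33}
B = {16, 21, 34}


Set A = {1, 4, 14, 33}
Set B = {16, 21, 34}
A \ B = {1, 4, 14, 33}
|A \ B| = 4

4


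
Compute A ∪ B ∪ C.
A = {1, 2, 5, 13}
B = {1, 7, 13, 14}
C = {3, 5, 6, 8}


Set A = {1, 2, 5, 13}
Set B = {1, 7, 13, 14}
Set C = {3, 5, 6, 8}
First, A ∪ B = {1, 2, 5, 7, 13, 14}
Then, (A ∪ B) ∪ C = {1, 2, 3, 5, 6, 7, 8, 13, 14}

{1, 2, 3, 5, 6, 7, 8, 13, 14}


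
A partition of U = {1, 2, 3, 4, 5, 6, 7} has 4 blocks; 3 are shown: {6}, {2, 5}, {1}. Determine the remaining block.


U = {1, 2, 3, 4, 5, 6, 7}
Shown blocks: {6}, {2, 5}, {1}
A partition's blocks are pairwise disjoint and cover U, so the missing block = U \ (union of shown blocks).
Union of shown blocks: {1, 2, 5, 6}
Missing block = U \ (union) = {3, 4, 7}

{3, 4, 7}


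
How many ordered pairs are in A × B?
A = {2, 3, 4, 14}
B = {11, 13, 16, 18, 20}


Set A = {2, 3, 4, 14} has 4 elements.
Set B = {11, 13, 16, 18, 20} has 5 elements.
|A × B| = |A| × |B| = 4 × 5 = 20

20


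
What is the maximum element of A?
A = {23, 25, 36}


Set A = {23, 25, 36}
Elements in ascending order: 23, 25, 36
The largest element is 36.

36


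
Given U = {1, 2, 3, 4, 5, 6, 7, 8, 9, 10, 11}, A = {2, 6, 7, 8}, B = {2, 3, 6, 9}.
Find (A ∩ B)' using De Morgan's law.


U = {1, 2, 3, 4, 5, 6, 7, 8, 9, 10, 11}
A = {2, 6, 7, 8}, B = {2, 3, 6, 9}
A ∩ B = {2, 6}
(A ∩ B)' = U \ (A ∩ B) = {1, 3, 4, 5, 7, 8, 9, 10, 11}
Verification via A' ∪ B': A' = {1, 3, 4, 5, 9, 10, 11}, B' = {1, 4, 5, 7, 8, 10, 11}
A' ∪ B' = {1, 3, 4, 5, 7, 8, 9, 10, 11} ✓

{1, 3, 4, 5, 7, 8, 9, 10, 11}


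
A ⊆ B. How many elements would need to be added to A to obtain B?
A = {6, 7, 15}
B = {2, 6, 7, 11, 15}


Set A = {6, 7, 15}, |A| = 3
Set B = {2, 6, 7, 11, 15}, |B| = 5
Since A ⊆ B: B \ A = {2, 11}
|B| - |A| = 5 - 3 = 2

2


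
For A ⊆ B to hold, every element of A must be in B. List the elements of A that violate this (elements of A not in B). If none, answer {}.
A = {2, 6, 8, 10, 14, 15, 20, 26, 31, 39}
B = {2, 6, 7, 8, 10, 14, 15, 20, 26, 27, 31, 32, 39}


Set A = {2, 6, 8, 10, 14, 15, 20, 26, 31, 39}
Set B = {2, 6, 7, 8, 10, 14, 15, 20, 26, 27, 31, 32, 39}
Check each element of A against B:
2 ∈ B, 6 ∈ B, 8 ∈ B, 10 ∈ B, 14 ∈ B, 15 ∈ B, 20 ∈ B, 26 ∈ B, 31 ∈ B, 39 ∈ B
Elements of A not in B: {}

{}


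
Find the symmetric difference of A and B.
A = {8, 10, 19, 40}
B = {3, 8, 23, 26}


Set A = {8, 10, 19, 40}
Set B = {3, 8, 23, 26}
A △ B = (A \ B) ∪ (B \ A)
Elements in A but not B: {10, 19, 40}
Elements in B but not A: {3, 23, 26}
A △ B = {3, 10, 19, 23, 26, 40}

{3, 10, 19, 23, 26, 40}


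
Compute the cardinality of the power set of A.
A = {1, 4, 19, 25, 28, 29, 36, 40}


Set A = {1, 4, 19, 25, 28, 29, 36, 40}
|A| = 8
The power set P(A) contains all subsets of A.
|P(A)| = 2^|A| = 2^8 = 256

256


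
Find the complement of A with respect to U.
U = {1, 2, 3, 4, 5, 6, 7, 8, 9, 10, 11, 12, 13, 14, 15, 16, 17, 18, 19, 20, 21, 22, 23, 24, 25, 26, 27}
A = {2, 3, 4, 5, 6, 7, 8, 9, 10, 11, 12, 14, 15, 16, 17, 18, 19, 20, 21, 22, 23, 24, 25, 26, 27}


Universal set U = {1, 2, 3, 4, 5, 6, 7, 8, 9, 10, 11, 12, 13, 14, 15, 16, 17, 18, 19, 20, 21, 22, 23, 24, 25, 26, 27}
Set A = {2, 3, 4, 5, 6, 7, 8, 9, 10, 11, 12, 14, 15, 16, 17, 18, 19, 20, 21, 22, 23, 24, 25, 26, 27}
A' = U \ A = elements in U but not in A
Checking each element of U:
1 (not in A, include), 2 (in A, exclude), 3 (in A, exclude), 4 (in A, exclude), 5 (in A, exclude), 6 (in A, exclude), 7 (in A, exclude), 8 (in A, exclude), 9 (in A, exclude), 10 (in A, exclude), 11 (in A, exclude), 12 (in A, exclude), 13 (not in A, include), 14 (in A, exclude), 15 (in A, exclude), 16 (in A, exclude), 17 (in A, exclude), 18 (in A, exclude), 19 (in A, exclude), 20 (in A, exclude), 21 (in A, exclude), 22 (in A, exclude), 23 (in A, exclude), 24 (in A, exclude), 25 (in A, exclude), 26 (in A, exclude), 27 (in A, exclude)
A' = {1, 13}

{1, 13}


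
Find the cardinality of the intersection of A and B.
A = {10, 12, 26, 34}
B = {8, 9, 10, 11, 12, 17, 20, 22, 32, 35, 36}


Set A = {10, 12, 26, 34}
Set B = {8, 9, 10, 11, 12, 17, 20, 22, 32, 35, 36}
A ∩ B = {10, 12}
|A ∩ B| = 2

2


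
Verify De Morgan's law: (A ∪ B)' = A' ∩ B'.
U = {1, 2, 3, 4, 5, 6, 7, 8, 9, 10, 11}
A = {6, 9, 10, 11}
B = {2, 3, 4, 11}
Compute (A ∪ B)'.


U = {1, 2, 3, 4, 5, 6, 7, 8, 9, 10, 11}
A = {6, 9, 10, 11}, B = {2, 3, 4, 11}
A ∪ B = {2, 3, 4, 6, 9, 10, 11}
(A ∪ B)' = U \ (A ∪ B) = {1, 5, 7, 8}
Verification via A' ∩ B': A' = {1, 2, 3, 4, 5, 7, 8}, B' = {1, 5, 6, 7, 8, 9, 10}
A' ∩ B' = {1, 5, 7, 8} ✓

{1, 5, 7, 8}


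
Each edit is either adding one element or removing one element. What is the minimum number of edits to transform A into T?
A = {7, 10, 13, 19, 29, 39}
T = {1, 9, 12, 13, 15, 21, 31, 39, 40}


Set A = {7, 10, 13, 19, 29, 39}
Set T = {1, 9, 12, 13, 15, 21, 31, 39, 40}
Elements to remove from A (in A, not in T): {7, 10, 19, 29} → 4 removals
Elements to add to A (in T, not in A): {1, 9, 12, 15, 21, 31, 40} → 7 additions
Total edits = 4 + 7 = 11

11


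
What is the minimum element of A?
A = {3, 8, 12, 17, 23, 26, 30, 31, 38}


Set A = {3, 8, 12, 17, 23, 26, 30, 31, 38}
Elements in ascending order: 3, 8, 12, 17, 23, 26, 30, 31, 38
The smallest element is 3.

3


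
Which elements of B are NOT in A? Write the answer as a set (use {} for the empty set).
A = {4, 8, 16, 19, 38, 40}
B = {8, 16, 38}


Set A = {4, 8, 16, 19, 38, 40}
Set B = {8, 16, 38}
Check each element of B against A:
8 ∈ A, 16 ∈ A, 38 ∈ A
Elements of B not in A: {}

{}


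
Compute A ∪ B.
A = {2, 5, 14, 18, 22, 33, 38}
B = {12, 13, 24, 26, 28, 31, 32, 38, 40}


Set A = {2, 5, 14, 18, 22, 33, 38}
Set B = {12, 13, 24, 26, 28, 31, 32, 38, 40}
A ∪ B includes all elements in either set.
Elements from A: {2, 5, 14, 18, 22, 33, 38}
Elements from B not already included: {12, 13, 24, 26, 28, 31, 32, 40}
A ∪ B = {2, 5, 12, 13, 14, 18, 22, 24, 26, 28, 31, 32, 33, 38, 40}

{2, 5, 12, 13, 14, 18, 22, 24, 26, 28, 31, 32, 33, 38, 40}


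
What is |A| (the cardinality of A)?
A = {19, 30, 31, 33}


Set A = {19, 30, 31, 33}
Listing elements: 19, 30, 31, 33
Counting: 4 elements
|A| = 4

4


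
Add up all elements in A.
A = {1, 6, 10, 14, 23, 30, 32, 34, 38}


Set A = {1, 6, 10, 14, 23, 30, 32, 34, 38}
Sum = 1 + 6 + 10 + 14 + 23 + 30 + 32 + 34 + 38 = 188

188
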